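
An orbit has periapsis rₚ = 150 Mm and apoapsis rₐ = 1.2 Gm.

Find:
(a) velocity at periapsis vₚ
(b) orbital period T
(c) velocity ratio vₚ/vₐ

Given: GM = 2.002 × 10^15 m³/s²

Convert to SI: rₚ = 150 Mm = 1.5e+08 m; rₐ = 1.2 Gm = 1.2e+09 m.
(a) With a = (rₚ + rₐ)/2 = 6.75e+08 m, vₚ = √(GM (2/rₚ − 1/a)) = √(2.002e+15 · (2/1.5e+08 − 1/6.75e+08)) m/s ≈ 4871 m/s
(b) With a = (rₚ + rₐ)/2 = 6.75e+08 m, T = 2π √(a³/GM) = 2π √((6.75e+08)³/2.002e+15) s ≈ 2.463e+06 s
(c) Conservation of angular momentum (rₚvₚ = rₐvₐ) gives vₚ/vₐ = rₐ/rₚ = 1.2e+09/1.5e+08 ≈ 8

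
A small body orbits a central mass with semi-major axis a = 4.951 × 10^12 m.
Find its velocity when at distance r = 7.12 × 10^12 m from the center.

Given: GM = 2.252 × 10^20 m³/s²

Vis-viva: v = √(GM · (2/r − 1/a)).
2/r − 1/a = 2/7.12e+12 − 1/4.951e+12 = 7.89195e-14 m⁻¹.
v = √(2.252e+20 · 7.89195e-14) m/s ≈ 4216 m/s = 4.216 km/s.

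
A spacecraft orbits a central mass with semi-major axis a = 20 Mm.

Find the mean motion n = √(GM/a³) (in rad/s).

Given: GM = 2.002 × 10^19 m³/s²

Convert to SI: a = 20 Mm = 2e+07 m.
n = √(GM / a³).
n = √(2.002e+19 / (2e+07)³) rad/s ≈ 0.05002 rad/s.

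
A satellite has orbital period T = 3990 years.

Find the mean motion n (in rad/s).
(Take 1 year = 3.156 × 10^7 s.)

Convert to SI: T = 3990 years = 1.25924e+11 s.
n = 2π / T.
n = 2π / 1.25924e+11 s ≈ 4.99e-11 rad/s.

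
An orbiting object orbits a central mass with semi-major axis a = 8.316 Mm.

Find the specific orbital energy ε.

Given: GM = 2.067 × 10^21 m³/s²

Convert to SI: a = 8.316 Mm = 8.316e+06 m.
ε = −GM / (2a).
ε = −2.067e+21 / (2 · 8.316e+06) J/kg ≈ -1.243e+14 J/kg = -1.243e+05 GJ/kg.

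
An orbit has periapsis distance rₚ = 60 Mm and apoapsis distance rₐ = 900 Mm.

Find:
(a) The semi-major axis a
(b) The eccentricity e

Convert to SI: rₚ = 60 Mm = 6e+07 m; rₐ = 900 Mm = 9e+08 m.
(a) a = (rₚ + rₐ) / 2 = (6e+07 + 9e+08) / 2 ≈ 4.8e+08 m = 480 Mm.
(b) e = (rₐ − rₚ) / (rₐ + rₚ) = (9e+08 − 6e+07) / (9e+08 + 6e+07) ≈ 0.875.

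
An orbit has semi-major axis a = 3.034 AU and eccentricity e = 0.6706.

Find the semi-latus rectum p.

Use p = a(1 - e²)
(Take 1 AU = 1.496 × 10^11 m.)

Convert to SI: a = 3.034 AU = 4.53886e+11 m.
p = a (1 − e²).
p = 4.53886e+11 · (1 − (0.6706)²) = 4.53886e+11 · 0.550296 ≈ 2.498e+11 m = 1.67 AU.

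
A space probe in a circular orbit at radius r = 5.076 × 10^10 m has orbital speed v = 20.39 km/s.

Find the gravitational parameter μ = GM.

Convert to SI: v = 20.39 km/s = 20390 m/s.
For a circular orbit v² = GM/r, so GM = v² · r.
GM = (20390)² · 5.076e+10 m³/s² ≈ 2.11e+19 m³/s² = 2.11 × 10^19 m³/s².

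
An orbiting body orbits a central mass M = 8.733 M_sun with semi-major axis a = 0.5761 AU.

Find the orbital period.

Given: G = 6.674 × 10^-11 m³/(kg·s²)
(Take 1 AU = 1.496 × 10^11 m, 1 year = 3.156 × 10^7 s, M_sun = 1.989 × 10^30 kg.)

Convert to SI: a = 0.5761 AU = 8.61846e+10 m; M = 8.733 M_sun = 1.73699e+31 kg.
GM = G · M = 6.674e-11 · 1.73699e+31 = 1.15927e+21 m³/s².
Kepler's third law: T = 2π √(a³ / GM).
Substituting a = 8.61846e+10 m and GM = 1.15927e+21 m³/s²:
T = 2π √((8.61846e+10)³ / 1.15927e+21) s
T ≈ 4.669e+06 s = 0.1479 years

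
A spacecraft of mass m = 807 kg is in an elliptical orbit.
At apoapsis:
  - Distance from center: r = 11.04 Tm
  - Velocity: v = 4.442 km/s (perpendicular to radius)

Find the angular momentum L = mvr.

Convert to SI: r = 11.04 Tm = 1.104e+13 m; v = 4.442 km/s = 4442 m/s.
Since v is perpendicular to r, L = m · v · r.
L = 807 · 4442 · 1.104e+13 kg·m²/s ≈ 3.958e+19 kg·m²/s.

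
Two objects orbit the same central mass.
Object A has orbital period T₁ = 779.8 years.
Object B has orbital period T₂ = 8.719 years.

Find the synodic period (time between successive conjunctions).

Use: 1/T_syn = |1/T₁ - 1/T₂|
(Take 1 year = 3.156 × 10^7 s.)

Convert to SI: T₁ = 779.8 years = 2.46105e+10 s; T₂ = 8.719 years = 2.75172e+08 s.
T_syn = |T₁ · T₂ / (T₁ − T₂)|.
T_syn = |2.46105e+10 · 2.75172e+08 / (2.46105e+10 − 2.75172e+08)| s ≈ 2.783e+08 s = 8.818 years.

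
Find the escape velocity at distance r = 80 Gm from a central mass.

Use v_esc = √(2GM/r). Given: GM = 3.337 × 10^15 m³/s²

Convert to SI: r = 80 Gm = 8e+10 m.
Escape velocity comes from setting total energy to zero: ½v² − GM/r = 0 ⇒ v_esc = √(2GM / r).
v_esc = √(2 · 3.337e+15 / 8e+10) m/s ≈ 288.8 m/s = 288.8 m/s.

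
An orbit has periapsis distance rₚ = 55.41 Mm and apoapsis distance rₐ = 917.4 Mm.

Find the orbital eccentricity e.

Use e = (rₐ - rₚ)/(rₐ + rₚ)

Convert to SI: rₚ = 55.41 Mm = 5.541e+07 m; rₐ = 917.4 Mm = 9.174e+08 m.
e = (rₐ − rₚ) / (rₐ + rₚ).
e = (9.174e+08 − 5.541e+07) / (9.174e+08 + 5.541e+07) = 8.6199e+08 / 9.7281e+08 ≈ 0.8861.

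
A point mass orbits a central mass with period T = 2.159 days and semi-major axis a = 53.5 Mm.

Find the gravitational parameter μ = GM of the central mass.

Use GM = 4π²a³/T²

Convert to SI: T = 2.159 days = 186538 s; a = 53.5 Mm = 5.35e+07 m.
GM = 4π² · a³ / T².
GM = 4π² · (5.35e+07)³ / (186538)² m³/s² ≈ 1.737e+14 m³/s² = 1.737 × 10^14 m³/s².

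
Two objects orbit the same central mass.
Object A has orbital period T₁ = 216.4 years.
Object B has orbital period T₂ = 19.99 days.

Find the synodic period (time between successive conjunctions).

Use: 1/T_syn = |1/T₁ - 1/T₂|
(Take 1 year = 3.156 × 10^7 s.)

Convert to SI: T₁ = 216.4 years = 6.82958e+09 s; T₂ = 19.99 days = 1.72714e+06 s.
T_syn = |T₁ · T₂ / (T₁ − T₂)|.
T_syn = |6.82958e+09 · 1.72714e+06 / (6.82958e+09 − 1.72714e+06)| s ≈ 1.728e+06 s = 20 days.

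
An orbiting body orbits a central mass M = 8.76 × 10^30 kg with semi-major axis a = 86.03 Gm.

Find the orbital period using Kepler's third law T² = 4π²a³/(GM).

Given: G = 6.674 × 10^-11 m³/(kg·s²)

Convert to SI: a = 86.03 Gm = 8.603e+10 m.
GM = G · M = 6.674e-11 · 8.76e+30 = 5.84642e+20 m³/s².
Kepler's third law: T = 2π √(a³ / GM).
Substituting a = 8.603e+10 m and GM = 5.84642e+20 m³/s²:
T = 2π √((8.603e+10)³ / 5.84642e+20) s
T ≈ 6.557e+06 s = 75.89 days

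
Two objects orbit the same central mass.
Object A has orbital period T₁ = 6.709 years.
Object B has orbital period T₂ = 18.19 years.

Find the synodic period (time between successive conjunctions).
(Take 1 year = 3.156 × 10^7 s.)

Convert to SI: T₁ = 6.709 years = 2.11736e+08 s; T₂ = 18.19 years = 5.74076e+08 s.
T_syn = |T₁ · T₂ / (T₁ − T₂)|.
T_syn = |2.11736e+08 · 5.74076e+08 / (2.11736e+08 − 5.74076e+08)| s ≈ 3.355e+08 s = 10.63 years.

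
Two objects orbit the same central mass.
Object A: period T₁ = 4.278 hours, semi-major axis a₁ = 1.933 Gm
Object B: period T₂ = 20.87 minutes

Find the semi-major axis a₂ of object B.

Convert to SI: T₁ = 4.278 hours = 15400.8 s; a₁ = 1.933 Gm = 1.933e+09 m; T₂ = 20.87 minutes = 1252.2 s.
Kepler's third law: (T₁/T₂)² = (a₁/a₂)³ ⇒ a₂ = a₁ · (T₂/T₁)^(2/3).
T₂/T₁ = 1252.2 / 15400.8 = 0.0813075.
a₂ = 1.933e+09 · (0.0813075)^(2/3) m ≈ 3.628e+08 m = 362.8 Mm.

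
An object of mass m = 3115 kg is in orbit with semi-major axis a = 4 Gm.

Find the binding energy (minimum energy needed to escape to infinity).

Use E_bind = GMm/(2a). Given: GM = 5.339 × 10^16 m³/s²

Convert to SI: a = 4 Gm = 4e+09 m.
Total orbital energy is E = −GMm/(2a); binding energy is E_bind = −E = GMm/(2a).
E_bind = 5.339e+16 · 3115 / (2 · 4e+09) J ≈ 2.079e+10 J = 20.79 GJ.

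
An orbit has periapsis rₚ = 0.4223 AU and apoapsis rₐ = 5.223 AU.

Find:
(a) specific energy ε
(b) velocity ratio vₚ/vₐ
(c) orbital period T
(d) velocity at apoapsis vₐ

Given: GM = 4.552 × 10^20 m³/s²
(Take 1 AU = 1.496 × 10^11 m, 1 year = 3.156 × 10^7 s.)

Convert to SI: rₚ = 0.4223 AU = 6.31761e+10 m; rₐ = 5.223 AU = 7.81361e+11 m.
(a) With a = (rₚ + rₐ)/2 = 4.22268e+11 m, ε = −GM/(2a) = −4.552e+20/(2 · 4.22268e+11) J/kg ≈ -5.39e+08 J/kg
(b) Conservation of angular momentum (rₚvₚ = rₐvₐ) gives vₚ/vₐ = rₐ/rₚ = 7.81361e+11/6.31761e+10 ≈ 12.37
(c) With a = (rₚ + rₐ)/2 = 4.22268e+11 m, T = 2π √(a³/GM) = 2π √((4.22268e+11)³/4.552e+20) s ≈ 8.081e+07 s
(d) With a = (rₚ + rₐ)/2 = 4.22268e+11 m, vₐ = √(GM (2/rₐ − 1/a)) = √(4.552e+20 · (2/7.81361e+11 − 1/4.22268e+11)) m/s ≈ 9336 m/s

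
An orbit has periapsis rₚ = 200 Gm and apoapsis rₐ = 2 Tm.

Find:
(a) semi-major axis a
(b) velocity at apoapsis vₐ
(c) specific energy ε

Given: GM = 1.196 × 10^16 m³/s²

Convert to SI: rₚ = 200 Gm = 2e+11 m; rₐ = 2 Tm = 2e+12 m.
(a) a = (rₚ + rₐ)/2 = (2e+11 + 2e+12)/2 ≈ 1.1e+12 m
(b) With a = (rₚ + rₐ)/2 = 1.1e+12 m, vₐ = √(GM (2/rₐ − 1/a)) = √(1.196e+16 · (2/2e+12 − 1/1.1e+12)) m/s ≈ 32.97 m/s
(c) With a = (rₚ + rₐ)/2 = 1.1e+12 m, ε = −GM/(2a) = −1.196e+16/(2 · 1.1e+12) J/kg ≈ -5436 J/kg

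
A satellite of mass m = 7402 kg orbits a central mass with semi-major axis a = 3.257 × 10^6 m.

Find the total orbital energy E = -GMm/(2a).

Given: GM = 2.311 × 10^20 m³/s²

E = −GMm / (2a).
E = −2.311e+20 · 7402 / (2 · 3.257e+06) J ≈ -2.626e+17 J = -262.6 PJ.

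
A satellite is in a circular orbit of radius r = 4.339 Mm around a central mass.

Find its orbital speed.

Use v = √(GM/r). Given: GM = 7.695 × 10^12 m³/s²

Convert to SI: r = 4.339 Mm = 4.339e+06 m.
For a circular orbit, gravity supplies the centripetal force, so v = √(GM / r).
v = √(7.695e+12 / 4.339e+06) m/s ≈ 1332 m/s = 1.332 km/s.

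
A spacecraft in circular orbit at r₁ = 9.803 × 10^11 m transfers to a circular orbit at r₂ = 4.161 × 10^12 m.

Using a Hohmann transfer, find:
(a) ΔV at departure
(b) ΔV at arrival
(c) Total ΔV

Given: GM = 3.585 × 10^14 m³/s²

Transfer semi-major axis: a_t = (r₁ + r₂)/2 = (9.803e+11 + 4.161e+12)/2 = 2.57065e+12 m.
Circular speeds: v₁ = √(GM/r₁) = 19.1234 m/s, v₂ = √(GM/r₂) = 9.28209 m/s.
Transfer speeds (vis-viva v² = GM(2/r − 1/a_t)): v₁ᵗ = 24.33 m/s, v₂ᵗ = 5.73197 m/s.
(a) ΔV₁ = |v₁ᵗ − v₁| ≈ 5.207 m/s = 5.207 m/s.
(b) ΔV₂ = |v₂ − v₂ᵗ| ≈ 3.55 m/s = 3.55 m/s.
(c) ΔV_total = ΔV₁ + ΔV₂ ≈ 8.757 m/s = 8.757 m/s.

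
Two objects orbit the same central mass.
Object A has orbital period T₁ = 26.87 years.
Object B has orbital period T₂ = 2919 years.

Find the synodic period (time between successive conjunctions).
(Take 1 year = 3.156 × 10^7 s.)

Convert to SI: T₁ = 26.87 years = 8.48017e+08 s; T₂ = 2919 years = 9.21236e+10 s.
T_syn = |T₁ · T₂ / (T₁ − T₂)|.
T_syn = |8.48017e+08 · 9.21236e+10 / (8.48017e+08 − 9.21236e+10)| s ≈ 8.559e+08 s = 27.12 years.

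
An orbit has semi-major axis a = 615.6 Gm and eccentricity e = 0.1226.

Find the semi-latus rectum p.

Convert to SI: a = 615.6 Gm = 6.156e+11 m.
p = a (1 − e²).
p = 6.156e+11 · (1 − (0.1226)²) = 6.156e+11 · 0.984969 ≈ 6.063e+11 m = 606.3 Gm.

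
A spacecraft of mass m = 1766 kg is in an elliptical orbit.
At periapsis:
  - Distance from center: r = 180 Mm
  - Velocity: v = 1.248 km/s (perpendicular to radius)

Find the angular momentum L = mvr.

Convert to SI: r = 180 Mm = 1.8e+08 m; v = 1.248 km/s = 1248 m/s.
Since v is perpendicular to r, L = m · v · r.
L = 1766 · 1248 · 1.8e+08 kg·m²/s ≈ 3.967e+14 kg·m²/s.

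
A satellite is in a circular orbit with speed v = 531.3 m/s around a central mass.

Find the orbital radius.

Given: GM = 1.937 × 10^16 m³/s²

For a circular orbit, v² = GM / r, so r = GM / v².
r = 1.937e+16 / (531.3)² m ≈ 6.862e+10 m = 6.862 × 10^10 m.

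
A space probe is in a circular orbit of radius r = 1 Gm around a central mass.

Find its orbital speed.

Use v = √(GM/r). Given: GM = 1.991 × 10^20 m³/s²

Convert to SI: r = 1 Gm = 1e+09 m.
For a circular orbit, gravity supplies the centripetal force, so v = √(GM / r).
v = √(1.991e+20 / 1e+09) m/s ≈ 4.462e+05 m/s = 446.2 km/s.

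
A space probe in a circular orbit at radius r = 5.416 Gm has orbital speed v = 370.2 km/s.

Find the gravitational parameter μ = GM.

Convert to SI: r = 5.416 Gm = 5.416e+09 m; v = 370.2 km/s = 370200 m/s.
For a circular orbit v² = GM/r, so GM = v² · r.
GM = (370200)² · 5.416e+09 m³/s² ≈ 7.423e+20 m³/s² = 7.423 × 10^20 m³/s².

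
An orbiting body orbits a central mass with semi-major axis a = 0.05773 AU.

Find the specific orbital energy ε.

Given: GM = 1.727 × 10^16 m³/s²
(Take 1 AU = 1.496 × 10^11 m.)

Convert to SI: a = 0.05773 AU = 8.63641e+09 m.
ε = −GM / (2a).
ε = −1.727e+16 / (2 · 8.63641e+09) J/kg ≈ -9.998e+05 J/kg = -999.8 kJ/kg.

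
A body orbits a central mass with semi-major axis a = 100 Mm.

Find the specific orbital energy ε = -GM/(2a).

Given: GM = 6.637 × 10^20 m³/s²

Convert to SI: a = 100 Mm = 1e+08 m.
ε = −GM / (2a).
ε = −6.637e+20 / (2 · 1e+08) J/kg ≈ -3.318e+12 J/kg = -3318 GJ/kg.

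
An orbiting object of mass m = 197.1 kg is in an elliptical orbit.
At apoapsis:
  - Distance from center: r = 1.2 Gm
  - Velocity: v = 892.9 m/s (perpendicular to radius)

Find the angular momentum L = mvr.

Convert to SI: r = 1.2 Gm = 1.2e+09 m.
Since v is perpendicular to r, L = m · v · r.
L = 197.1 · 892.9 · 1.2e+09 kg·m²/s ≈ 2.112e+14 kg·m²/s.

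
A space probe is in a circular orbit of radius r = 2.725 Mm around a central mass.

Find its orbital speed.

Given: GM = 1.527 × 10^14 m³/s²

Convert to SI: r = 2.725 Mm = 2.725e+06 m.
For a circular orbit, gravity supplies the centripetal force, so v = √(GM / r).
v = √(1.527e+14 / 2.725e+06) m/s ≈ 7486 m/s = 7.486 km/s.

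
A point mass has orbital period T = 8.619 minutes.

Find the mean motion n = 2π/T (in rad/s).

Convert to SI: T = 8.619 minutes = 517.14 s.
n = 2π / T.
n = 2π / 517.14 s ≈ 0.01215 rad/s.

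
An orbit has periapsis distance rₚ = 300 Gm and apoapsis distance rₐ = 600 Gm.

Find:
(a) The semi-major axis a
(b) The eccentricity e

Convert to SI: rₚ = 300 Gm = 3e+11 m; rₐ = 600 Gm = 6e+11 m.
(a) a = (rₚ + rₐ) / 2 = (3e+11 + 6e+11) / 2 ≈ 4.5e+11 m = 450 Gm.
(b) e = (rₐ − rₚ) / (rₐ + rₚ) = (6e+11 − 3e+11) / (6e+11 + 3e+11) ≈ 0.3333.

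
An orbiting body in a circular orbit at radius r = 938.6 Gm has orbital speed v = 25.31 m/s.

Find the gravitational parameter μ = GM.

Convert to SI: r = 938.6 Gm = 9.386e+11 m.
For a circular orbit v² = GM/r, so GM = v² · r.
GM = (25.31)² · 9.386e+11 m³/s² ≈ 6.013e+14 m³/s² = 6.013 × 10^14 m³/s².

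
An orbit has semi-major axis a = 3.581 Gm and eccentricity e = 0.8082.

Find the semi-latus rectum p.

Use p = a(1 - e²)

Convert to SI: a = 3.581 Gm = 3.581e+09 m.
p = a (1 − e²).
p = 3.581e+09 · (1 − (0.8082)²) = 3.581e+09 · 0.346813 ≈ 1.242e+09 m = 1.242 Gm.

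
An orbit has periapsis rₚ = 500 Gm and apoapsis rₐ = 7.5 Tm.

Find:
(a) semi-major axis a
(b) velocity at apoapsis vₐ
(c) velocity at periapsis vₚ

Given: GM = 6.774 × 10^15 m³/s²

Convert to SI: rₚ = 500 Gm = 5e+11 m; rₐ = 7.5 Tm = 7.5e+12 m.
(a) a = (rₚ + rₐ)/2 = (5e+11 + 7.5e+12)/2 ≈ 4e+12 m
(b) With a = (rₚ + rₐ)/2 = 4e+12 m, vₐ = √(GM (2/rₐ − 1/a)) = √(6.774e+15 · (2/7.5e+12 − 1/4e+12)) m/s ≈ 10.63 m/s
(c) With a = (rₚ + rₐ)/2 = 4e+12 m, vₚ = √(GM (2/rₚ − 1/a)) = √(6.774e+15 · (2/5e+11 − 1/4e+12)) m/s ≈ 159.4 m/s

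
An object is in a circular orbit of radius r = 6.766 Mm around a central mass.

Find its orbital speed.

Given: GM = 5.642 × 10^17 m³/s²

Convert to SI: r = 6.766 Mm = 6.766e+06 m.
For a circular orbit, gravity supplies the centripetal force, so v = √(GM / r).
v = √(5.642e+17 / 6.766e+06) m/s ≈ 2.888e+05 m/s = 288.8 km/s.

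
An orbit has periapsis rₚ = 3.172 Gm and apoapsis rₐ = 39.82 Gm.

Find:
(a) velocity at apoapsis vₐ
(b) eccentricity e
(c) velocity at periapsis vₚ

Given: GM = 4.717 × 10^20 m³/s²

Convert to SI: rₚ = 3.172 Gm = 3.172e+09 m; rₐ = 39.82 Gm = 3.982e+10 m.
(a) With a = (rₚ + rₐ)/2 = 2.1496e+10 m, vₐ = √(GM (2/rₐ − 1/a)) = √(4.717e+20 · (2/3.982e+10 − 1/2.1496e+10)) m/s ≈ 4.181e+04 m/s
(b) e = (rₐ − rₚ)/(rₐ + rₚ) = (3.982e+10 − 3.172e+09)/(3.982e+10 + 3.172e+09) ≈ 0.8524
(c) With a = (rₚ + rₐ)/2 = 2.1496e+10 m, vₚ = √(GM (2/rₚ − 1/a)) = √(4.717e+20 · (2/3.172e+09 − 1/2.1496e+10)) m/s ≈ 5.249e+05 m/s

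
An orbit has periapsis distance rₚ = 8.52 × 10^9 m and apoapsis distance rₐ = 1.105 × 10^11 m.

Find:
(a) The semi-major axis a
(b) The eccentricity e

(a) a = (rₚ + rₐ) / 2 = (8.52e+09 + 1.105e+11) / 2 ≈ 5.951e+10 m = 5.951 × 10^10 m.
(b) e = (rₐ − rₚ) / (rₐ + rₚ) = (1.105e+11 − 8.52e+09) / (1.105e+11 + 8.52e+09) ≈ 0.8568.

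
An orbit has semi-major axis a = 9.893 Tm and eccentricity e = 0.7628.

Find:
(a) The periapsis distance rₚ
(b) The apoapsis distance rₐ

Convert to SI: a = 9.893 Tm = 9.893e+12 m.
(a) rₚ = a(1 − e) = 9.893e+12 · (1 − 0.7628) = 9.893e+12 · 0.2372 ≈ 2.347e+12 m = 2.347 Tm.
(b) rₐ = a(1 + e) = 9.893e+12 · (1 + 0.7628) = 9.893e+12 · 1.7628 ≈ 1.744e+13 m = 17.44 Tm.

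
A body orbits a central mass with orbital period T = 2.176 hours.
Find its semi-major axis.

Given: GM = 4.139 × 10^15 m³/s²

Convert to SI: T = 2.176 hours = 7833.6 s.
Invert Kepler's third law: a = (GM · T² / (4π²))^(1/3).
Substituting T = 7833.6 s and GM = 4.139e+15 m³/s²:
a = (4.139e+15 · (7833.6)² / (4π²))^(1/3) m
a ≈ 1.86e+07 m = 18.6 Mm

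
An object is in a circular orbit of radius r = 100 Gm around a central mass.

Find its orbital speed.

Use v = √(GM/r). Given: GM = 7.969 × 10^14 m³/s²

Convert to SI: r = 100 Gm = 1e+11 m.
For a circular orbit, gravity supplies the centripetal force, so v = √(GM / r).
v = √(7.969e+14 / 1e+11) m/s ≈ 89.27 m/s = 89.27 m/s.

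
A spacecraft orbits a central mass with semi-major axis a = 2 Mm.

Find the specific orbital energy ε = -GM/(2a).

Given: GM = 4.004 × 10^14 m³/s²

Convert to SI: a = 2 Mm = 2e+06 m.
ε = −GM / (2a).
ε = −4.004e+14 / (2 · 2e+06) J/kg ≈ -1.001e+08 J/kg = -100.1 MJ/kg.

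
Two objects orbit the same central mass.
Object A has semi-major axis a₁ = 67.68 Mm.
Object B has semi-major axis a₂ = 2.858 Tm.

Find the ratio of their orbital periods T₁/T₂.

Convert to SI: a₁ = 67.68 Mm = 6.768e+07 m; a₂ = 2.858 Tm = 2.858e+12 m.
From Kepler's third law, (T₁/T₂)² = (a₁/a₂)³, so T₁/T₂ = (a₁/a₂)^(3/2).
a₁/a₂ = 6.768e+07 / 2.858e+12 = 2.36809e-05.
T₁/T₂ = (2.36809e-05)^(3/2) ≈ 1.152e-07.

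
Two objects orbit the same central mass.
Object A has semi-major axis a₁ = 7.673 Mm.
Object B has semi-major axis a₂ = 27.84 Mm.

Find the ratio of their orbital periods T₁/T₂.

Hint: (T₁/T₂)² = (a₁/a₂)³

Convert to SI: a₁ = 7.673 Mm = 7.673e+06 m; a₂ = 27.84 Mm = 2.784e+07 m.
From Kepler's third law, (T₁/T₂)² = (a₁/a₂)³, so T₁/T₂ = (a₁/a₂)^(3/2).
a₁/a₂ = 7.673e+06 / 2.784e+07 = 0.275611.
T₁/T₂ = (0.275611)^(3/2) ≈ 0.1447.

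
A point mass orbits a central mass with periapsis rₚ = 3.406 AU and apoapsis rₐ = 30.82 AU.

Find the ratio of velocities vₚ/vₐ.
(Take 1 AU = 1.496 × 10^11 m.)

Convert to SI: rₚ = 3.406 AU = 5.09538e+11 m; rₐ = 30.82 AU = 4.61067e+12 m.
Conservation of angular momentum gives rₚvₚ = rₐvₐ, so vₚ/vₐ = rₐ/rₚ.
vₚ/vₐ = 4.61067e+12 / 5.09538e+11 ≈ 9.049.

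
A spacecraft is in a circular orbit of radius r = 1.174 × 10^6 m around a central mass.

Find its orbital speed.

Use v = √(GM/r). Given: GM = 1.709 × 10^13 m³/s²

For a circular orbit, gravity supplies the centripetal force, so v = √(GM / r).
v = √(1.709e+13 / 1.174e+06) m/s ≈ 3815 m/s = 3.815 km/s.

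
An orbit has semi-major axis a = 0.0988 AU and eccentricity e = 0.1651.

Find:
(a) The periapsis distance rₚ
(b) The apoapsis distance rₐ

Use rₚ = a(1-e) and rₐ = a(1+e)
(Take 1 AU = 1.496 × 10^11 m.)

Convert to SI: a = 0.0988 AU = 1.47805e+10 m.
(a) rₚ = a(1 − e) = 1.47805e+10 · (1 − 0.1651) = 1.47805e+10 · 0.8349 ≈ 1.234e+10 m = 0.08249 AU.
(b) rₐ = a(1 + e) = 1.47805e+10 · (1 + 0.1651) = 1.47805e+10 · 1.1651 ≈ 1.722e+10 m = 0.1151 AU.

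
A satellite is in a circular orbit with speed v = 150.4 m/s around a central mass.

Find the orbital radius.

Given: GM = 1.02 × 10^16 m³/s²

For a circular orbit, v² = GM / r, so r = GM / v².
r = 1.02e+16 / (150.4)² m ≈ 4.509e+11 m = 4.509 × 10^11 m.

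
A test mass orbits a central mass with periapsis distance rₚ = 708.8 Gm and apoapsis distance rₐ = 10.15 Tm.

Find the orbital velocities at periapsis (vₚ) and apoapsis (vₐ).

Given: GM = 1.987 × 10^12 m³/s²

Convert to SI: rₚ = 708.8 Gm = 7.088e+11 m; rₐ = 10.15 Tm = 1.015e+13 m.
Use the vis-viva equation v² = GM(2/r − 1/a) with a = (rₚ + rₐ)/2 = (7.088e+11 + 1.015e+13)/2 = 5.4294e+12 m.
vₚ = √(GM · (2/rₚ − 1/a)) = √(1.987e+12 · (2/7.088e+11 − 1/5.4294e+12)) m/s ≈ 2.289 m/s = 2.289 m/s.
vₐ = √(GM · (2/rₐ − 1/a)) = √(1.987e+12 · (2/1.015e+13 − 1/5.4294e+12)) m/s ≈ 0.1599 m/s = 0.1599 m/s.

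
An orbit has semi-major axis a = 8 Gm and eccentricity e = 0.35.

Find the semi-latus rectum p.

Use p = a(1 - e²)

Convert to SI: a = 8 Gm = 8e+09 m.
p = a (1 − e²).
p = 8e+09 · (1 − (0.35)²) = 8e+09 · 0.8775 ≈ 7.02e+09 m = 7.02 Gm.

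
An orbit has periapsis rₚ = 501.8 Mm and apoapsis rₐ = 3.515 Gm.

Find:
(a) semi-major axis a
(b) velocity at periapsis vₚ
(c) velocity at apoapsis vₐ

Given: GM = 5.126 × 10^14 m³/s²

Convert to SI: rₚ = 501.8 Mm = 5.018e+08 m; rₐ = 3.515 Gm = 3.515e+09 m.
(a) a = (rₚ + rₐ)/2 = (5.018e+08 + 3.515e+09)/2 ≈ 2.008e+09 m
(b) With a = (rₚ + rₐ)/2 = 2.0084e+09 m, vₚ = √(GM (2/rₚ − 1/a)) = √(5.126e+14 · (2/5.018e+08 − 1/2.0084e+09)) m/s ≈ 1337 m/s
(c) With a = (rₚ + rₐ)/2 = 2.0084e+09 m, vₐ = √(GM (2/rₐ − 1/a)) = √(5.126e+14 · (2/3.515e+09 − 1/2.0084e+09)) m/s ≈ 190.9 m/s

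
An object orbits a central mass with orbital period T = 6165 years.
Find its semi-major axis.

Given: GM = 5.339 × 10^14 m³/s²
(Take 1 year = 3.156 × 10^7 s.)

Convert to SI: T = 6165 years = 1.94567e+11 s.
Invert Kepler's third law: a = (GM · T² / (4π²))^(1/3).
Substituting T = 1.94567e+11 s and GM = 5.339e+14 m³/s²:
a = (5.339e+14 · (1.94567e+11)² / (4π²))^(1/3) m
a ≈ 8e+11 m = 800 Gm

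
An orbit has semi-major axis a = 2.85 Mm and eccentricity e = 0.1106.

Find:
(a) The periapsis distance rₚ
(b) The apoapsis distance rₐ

Convert to SI: a = 2.85 Mm = 2.85e+06 m.
(a) rₚ = a(1 − e) = 2.85e+06 · (1 − 0.1106) = 2.85e+06 · 0.8894 ≈ 2.535e+06 m = 2.535 Mm.
(b) rₐ = a(1 + e) = 2.85e+06 · (1 + 0.1106) = 2.85e+06 · 1.1106 ≈ 3.165e+06 m = 3.165 Mm.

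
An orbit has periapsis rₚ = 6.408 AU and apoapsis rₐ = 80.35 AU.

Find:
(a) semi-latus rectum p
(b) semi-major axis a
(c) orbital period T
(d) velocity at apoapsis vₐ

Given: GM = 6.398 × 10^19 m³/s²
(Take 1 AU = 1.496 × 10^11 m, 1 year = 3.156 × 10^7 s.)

Convert to SI: rₚ = 6.408 AU = 9.58637e+11 m; rₐ = 80.35 AU = 1.20204e+13 m.
(a) From a = (rₚ + rₐ)/2 = 6.4895e+12 m and e = (rₐ − rₚ)/(rₐ + rₚ) = 0.852279, p = a(1 − e²) = 6.4895e+12 · (1 − (0.852279)²) ≈ 1.776e+12 m
(b) a = (rₚ + rₐ)/2 = (9.58637e+11 + 1.20204e+13)/2 ≈ 6.489e+12 m
(c) With a = (rₚ + rₐ)/2 = 6.4895e+12 m, T = 2π √(a³/GM) = 2π √((6.4895e+12)³/6.398e+19) s ≈ 1.299e+10 s
(d) With a = (rₚ + rₐ)/2 = 6.4895e+12 m, vₐ = √(GM (2/rₐ − 1/a)) = √(6.398e+19 · (2/1.20204e+13 − 1/6.4895e+12)) m/s ≈ 886.7 m/s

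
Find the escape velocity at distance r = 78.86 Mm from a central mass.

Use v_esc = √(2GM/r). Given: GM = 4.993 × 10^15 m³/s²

Convert to SI: r = 78.86 Mm = 7.886e+07 m.
Escape velocity comes from setting total energy to zero: ½v² − GM/r = 0 ⇒ v_esc = √(2GM / r).
v_esc = √(2 · 4.993e+15 / 7.886e+07) m/s ≈ 1.125e+04 m/s = 11.25 km/s.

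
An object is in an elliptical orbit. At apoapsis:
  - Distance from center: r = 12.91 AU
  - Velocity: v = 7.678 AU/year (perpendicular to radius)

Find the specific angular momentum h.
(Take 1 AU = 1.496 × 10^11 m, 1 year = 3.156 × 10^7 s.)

Convert to SI: r = 12.91 AU = 1.93134e+12 m; v = 7.678 AU/year = 36395.1 m/s.
With v perpendicular to r, h = r · v.
h = 1.93134e+12 · 36395.1 m²/s ≈ 7.029e+16 m²/s.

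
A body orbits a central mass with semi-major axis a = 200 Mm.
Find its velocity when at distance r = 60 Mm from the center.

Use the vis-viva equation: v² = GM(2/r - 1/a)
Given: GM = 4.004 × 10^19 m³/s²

Convert to SI: a = 200 Mm = 2e+08 m; r = 60 Mm = 6e+07 m.
Vis-viva: v = √(GM · (2/r − 1/a)).
2/r − 1/a = 2/6e+07 − 1/2e+08 = 2.83333e-08 m⁻¹.
v = √(4.004e+19 · 2.83333e-08) m/s ≈ 1.065e+06 m/s = 1065 km/s.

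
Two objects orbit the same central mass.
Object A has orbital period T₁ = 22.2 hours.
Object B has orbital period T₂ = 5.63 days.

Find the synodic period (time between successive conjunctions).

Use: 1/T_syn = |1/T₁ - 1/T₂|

Convert to SI: T₁ = 22.2 hours = 79920 s; T₂ = 5.63 days = 486432 s.
T_syn = |T₁ · T₂ / (T₁ − T₂)|.
T_syn = |79920 · 486432 / (79920 − 486432)| s ≈ 9.563e+04 s = 1.107 days.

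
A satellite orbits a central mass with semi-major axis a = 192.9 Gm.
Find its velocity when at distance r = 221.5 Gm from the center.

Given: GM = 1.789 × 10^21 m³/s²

Convert to SI: a = 192.9 Gm = 1.929e+11 m; r = 221.5 Gm = 2.215e+11 m.
Vis-viva: v = √(GM · (2/r − 1/a)).
2/r − 1/a = 2/2.215e+11 − 1/1.929e+11 = 3.84531e-12 m⁻¹.
v = √(1.789e+21 · 3.84531e-12) m/s ≈ 8.294e+04 m/s = 82.94 km/s.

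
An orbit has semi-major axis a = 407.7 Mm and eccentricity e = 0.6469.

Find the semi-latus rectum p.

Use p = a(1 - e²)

Convert to SI: a = 407.7 Mm = 4.077e+08 m.
p = a (1 − e²).
p = 4.077e+08 · (1 − (0.6469)²) = 4.077e+08 · 0.58152 ≈ 2.371e+08 m = 237.1 Mm.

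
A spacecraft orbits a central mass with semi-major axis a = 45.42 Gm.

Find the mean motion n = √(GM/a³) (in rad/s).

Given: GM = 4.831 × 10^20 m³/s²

Convert to SI: a = 45.42 Gm = 4.542e+10 m.
n = √(GM / a³).
n = √(4.831e+20 / (4.542e+10)³) rad/s ≈ 2.271e-06 rad/s.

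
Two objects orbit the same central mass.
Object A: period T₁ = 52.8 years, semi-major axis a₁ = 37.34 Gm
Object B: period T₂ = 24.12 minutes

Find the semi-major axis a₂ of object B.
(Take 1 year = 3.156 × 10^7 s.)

Convert to SI: T₁ = 52.8 years = 1.66637e+09 s; a₁ = 37.34 Gm = 3.734e+10 m; T₂ = 24.12 minutes = 1447.2 s.
Kepler's third law: (T₁/T₂)² = (a₁/a₂)³ ⇒ a₂ = a₁ · (T₂/T₁)^(2/3).
T₂/T₁ = 1447.2 / 1.66637e+09 = 8.68476e-07.
a₂ = 3.734e+10 · (8.68476e-07)^(2/3) m ≈ 3.399e+06 m = 3.399 Mm.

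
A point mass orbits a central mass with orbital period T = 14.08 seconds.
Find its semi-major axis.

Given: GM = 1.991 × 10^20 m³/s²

Invert Kepler's third law: a = (GM · T² / (4π²))^(1/3).
Substituting T = 14.08 s and GM = 1.991e+20 m³/s²:
a = (1.991e+20 · (14.08)² / (4π²))^(1/3) m
a ≈ 9.999e+06 m = 9.999 Mm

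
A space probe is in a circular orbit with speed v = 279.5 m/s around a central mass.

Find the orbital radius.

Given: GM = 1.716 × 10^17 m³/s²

For a circular orbit, v² = GM / r, so r = GM / v².
r = 1.716e+17 / (279.5)² m ≈ 2.197e+12 m = 2.197 Tm.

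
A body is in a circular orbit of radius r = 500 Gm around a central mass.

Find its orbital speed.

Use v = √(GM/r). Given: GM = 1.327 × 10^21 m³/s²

Convert to SI: r = 500 Gm = 5e+11 m.
For a circular orbit, gravity supplies the centripetal force, so v = √(GM / r).
v = √(1.327e+21 / 5e+11) m/s ≈ 5.152e+04 m/s = 51.52 km/s.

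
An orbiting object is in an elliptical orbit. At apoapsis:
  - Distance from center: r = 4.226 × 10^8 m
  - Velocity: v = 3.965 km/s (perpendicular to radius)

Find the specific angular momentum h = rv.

Convert to SI: v = 3.965 km/s = 3965 m/s.
With v perpendicular to r, h = r · v.
h = 4.226e+08 · 3965 m²/s ≈ 1.676e+12 m²/s.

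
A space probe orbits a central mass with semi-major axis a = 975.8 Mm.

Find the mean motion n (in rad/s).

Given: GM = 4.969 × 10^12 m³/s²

Convert to SI: a = 975.8 Mm = 9.758e+08 m.
n = √(GM / a³).
n = √(4.969e+12 / (9.758e+08)³) rad/s ≈ 7.313e-08 rad/s.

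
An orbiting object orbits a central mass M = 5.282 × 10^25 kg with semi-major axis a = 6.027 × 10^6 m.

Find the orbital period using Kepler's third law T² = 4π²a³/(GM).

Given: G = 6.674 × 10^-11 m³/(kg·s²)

GM = G · M = 6.674e-11 · 5.282e+25 = 3.52521e+15 m³/s².
Kepler's third law: T = 2π √(a³ / GM).
Substituting a = 6.027e+06 m and GM = 3.52521e+15 m³/s²:
T = 2π √((6.027e+06)³ / 3.52521e+15) s
T ≈ 1566 s = 26.1 minutes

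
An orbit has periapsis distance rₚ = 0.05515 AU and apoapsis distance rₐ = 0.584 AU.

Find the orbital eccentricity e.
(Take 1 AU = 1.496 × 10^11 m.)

Convert to SI: rₚ = 0.05515 AU = 8.25044e+09 m; rₐ = 0.584 AU = 8.73664e+10 m.
e = (rₐ − rₚ) / (rₐ + rₚ).
e = (8.73664e+10 − 8.25044e+09) / (8.73664e+10 + 8.25044e+09) = 7.9116e+10 / 9.56168e+10 ≈ 0.8274.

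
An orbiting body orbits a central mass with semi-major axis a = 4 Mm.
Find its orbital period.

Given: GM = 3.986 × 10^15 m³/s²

Convert to SI: a = 4 Mm = 4e+06 m.
Kepler's third law: T = 2π √(a³ / GM).
Substituting a = 4e+06 m and GM = 3.986e+15 m³/s²:
T = 2π √((4e+06)³ / 3.986e+15) s
T ≈ 796.2 s = 13.27 minutes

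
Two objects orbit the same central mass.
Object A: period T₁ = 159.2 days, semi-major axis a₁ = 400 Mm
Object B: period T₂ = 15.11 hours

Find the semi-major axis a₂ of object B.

Convert to SI: T₁ = 159.2 days = 1.37549e+07 s; a₁ = 400 Mm = 4e+08 m; T₂ = 15.11 hours = 54396 s.
Kepler's third law: (T₁/T₂)² = (a₁/a₂)³ ⇒ a₂ = a₁ · (T₂/T₁)^(2/3).
T₂/T₁ = 54396 / 1.37549e+07 = 0.00395467.
a₂ = 4e+08 · (0.00395467)^(2/3) m ≈ 1e+07 m = 10 Mm.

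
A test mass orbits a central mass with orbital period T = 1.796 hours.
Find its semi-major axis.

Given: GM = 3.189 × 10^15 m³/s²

Convert to SI: T = 1.796 hours = 6465.6 s.
Invert Kepler's third law: a = (GM · T² / (4π²))^(1/3).
Substituting T = 6465.6 s and GM = 3.189e+15 m³/s²:
a = (3.189e+15 · (6465.6)² / (4π²))^(1/3) m
a ≈ 1.5e+07 m = 15 Mm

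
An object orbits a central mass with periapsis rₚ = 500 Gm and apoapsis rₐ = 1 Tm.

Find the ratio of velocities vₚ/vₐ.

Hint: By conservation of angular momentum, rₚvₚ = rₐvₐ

Convert to SI: rₚ = 500 Gm = 5e+11 m; rₐ = 1 Tm = 1e+12 m.
Conservation of angular momentum gives rₚvₚ = rₐvₐ, so vₚ/vₐ = rₐ/rₚ.
vₚ/vₐ = 1e+12 / 5e+11 ≈ 2.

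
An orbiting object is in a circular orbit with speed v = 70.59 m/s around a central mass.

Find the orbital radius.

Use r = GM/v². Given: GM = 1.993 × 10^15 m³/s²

For a circular orbit, v² = GM / r, so r = GM / v².
r = 1.993e+15 / (70.59)² m ≈ 4e+11 m = 400 Gm.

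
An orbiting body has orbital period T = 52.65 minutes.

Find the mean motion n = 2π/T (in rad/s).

Convert to SI: T = 52.65 minutes = 3159 s.
n = 2π / T.
n = 2π / 3159 s ≈ 0.001989 rad/s.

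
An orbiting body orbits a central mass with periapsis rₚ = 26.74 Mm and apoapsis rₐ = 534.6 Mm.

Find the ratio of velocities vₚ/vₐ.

Convert to SI: rₚ = 26.74 Mm = 2.674e+07 m; rₐ = 534.6 Mm = 5.346e+08 m.
Conservation of angular momentum gives rₚvₚ = rₐvₐ, so vₚ/vₐ = rₐ/rₚ.
vₚ/vₐ = 5.346e+08 / 2.674e+07 ≈ 19.99.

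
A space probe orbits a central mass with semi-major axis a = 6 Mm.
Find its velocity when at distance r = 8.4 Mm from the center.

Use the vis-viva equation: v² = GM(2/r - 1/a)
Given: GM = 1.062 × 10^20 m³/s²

Convert to SI: a = 6 Mm = 6e+06 m; r = 8.4 Mm = 8.4e+06 m.
Vis-viva: v = √(GM · (2/r − 1/a)).
2/r − 1/a = 2/8.4e+06 − 1/6e+06 = 7.14286e-08 m⁻¹.
v = √(1.062e+20 · 7.14286e-08) m/s ≈ 2.754e+06 m/s = 2754 km/s.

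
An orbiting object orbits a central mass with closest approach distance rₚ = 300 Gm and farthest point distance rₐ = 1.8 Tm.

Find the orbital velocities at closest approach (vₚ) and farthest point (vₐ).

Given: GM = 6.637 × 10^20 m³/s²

Convert to SI: rₚ = 300 Gm = 3e+11 m; rₐ = 1.8 Tm = 1.8e+12 m.
Use the vis-viva equation v² = GM(2/r − 1/a) with a = (rₚ + rₐ)/2 = (3e+11 + 1.8e+12)/2 = 1.05e+12 m.
vₚ = √(GM · (2/rₚ − 1/a)) = √(6.637e+20 · (2/3e+11 − 1/1.05e+12)) m/s ≈ 6.158e+04 m/s = 61.58 km/s.
vₐ = √(GM · (2/rₐ − 1/a)) = √(6.637e+20 · (2/1.8e+12 − 1/1.05e+12)) m/s ≈ 1.026e+04 m/s = 10.26 km/s.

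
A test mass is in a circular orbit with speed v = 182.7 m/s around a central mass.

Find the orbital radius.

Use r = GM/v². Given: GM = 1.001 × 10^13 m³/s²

For a circular orbit, v² = GM / r, so r = GM / v².
r = 1.001e+13 / (182.7)² m ≈ 2.999e+08 m = 299.9 Mm.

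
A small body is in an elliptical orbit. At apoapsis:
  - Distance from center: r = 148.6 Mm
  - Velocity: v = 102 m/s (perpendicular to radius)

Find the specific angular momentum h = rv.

Convert to SI: r = 148.6 Mm = 1.486e+08 m.
With v perpendicular to r, h = r · v.
h = 1.486e+08 · 102 m²/s ≈ 1.516e+10 m²/s.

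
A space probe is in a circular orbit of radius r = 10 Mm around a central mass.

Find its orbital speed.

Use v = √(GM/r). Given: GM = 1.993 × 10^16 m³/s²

Convert to SI: r = 10 Mm = 1e+07 m.
For a circular orbit, gravity supplies the centripetal force, so v = √(GM / r).
v = √(1.993e+16 / 1e+07) m/s ≈ 4.464e+04 m/s = 44.64 km/s.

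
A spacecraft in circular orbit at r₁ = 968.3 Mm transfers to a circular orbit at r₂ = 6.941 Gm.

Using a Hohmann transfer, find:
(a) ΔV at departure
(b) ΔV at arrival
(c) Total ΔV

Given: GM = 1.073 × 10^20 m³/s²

Convert to SI: r₁ = 968.3 Mm = 9.683e+08 m; r₂ = 6.941 Gm = 6.941e+09 m.
Transfer semi-major axis: a_t = (r₁ + r₂)/2 = (9.683e+08 + 6.941e+09)/2 = 3.95465e+09 m.
Circular speeds: v₁ = √(GM/r₁) = 332886 m/s, v₂ = √(GM/r₂) = 124334 m/s.
Transfer speeds (vis-viva v² = GM(2/r − 1/a_t)): v₁ᵗ = 441014 m/s, v₂ᵗ = 61523.3 m/s.
(a) ΔV₁ = |v₁ᵗ − v₁| ≈ 1.081e+05 m/s = 108.1 km/s.
(b) ΔV₂ = |v₂ − v₂ᵗ| ≈ 6.281e+04 m/s = 62.81 km/s.
(c) ΔV_total = ΔV₁ + ΔV₂ ≈ 1.709e+05 m/s = 170.9 km/s.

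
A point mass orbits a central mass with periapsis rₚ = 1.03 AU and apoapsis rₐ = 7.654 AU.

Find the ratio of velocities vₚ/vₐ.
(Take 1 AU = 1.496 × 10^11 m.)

Convert to SI: rₚ = 1.03 AU = 1.54088e+11 m; rₐ = 7.654 AU = 1.14504e+12 m.
Conservation of angular momentum gives rₚvₚ = rₐvₐ, so vₚ/vₐ = rₐ/rₚ.
vₚ/vₐ = 1.14504e+12 / 1.54088e+11 ≈ 7.431.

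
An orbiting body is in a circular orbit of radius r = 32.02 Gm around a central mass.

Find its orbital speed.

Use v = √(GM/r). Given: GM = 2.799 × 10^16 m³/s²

Convert to SI: r = 32.02 Gm = 3.202e+10 m.
For a circular orbit, gravity supplies the centripetal force, so v = √(GM / r).
v = √(2.799e+16 / 3.202e+10) m/s ≈ 935 m/s = 935 m/s.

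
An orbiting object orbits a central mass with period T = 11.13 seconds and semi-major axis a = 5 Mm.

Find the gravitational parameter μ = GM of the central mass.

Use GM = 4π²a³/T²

Convert to SI: a = 5 Mm = 5e+06 m.
GM = 4π² · a³ / T².
GM = 4π² · (5e+06)³ / (11.13)² m³/s² ≈ 3.984e+19 m³/s² = 3.984 × 10^19 m³/s².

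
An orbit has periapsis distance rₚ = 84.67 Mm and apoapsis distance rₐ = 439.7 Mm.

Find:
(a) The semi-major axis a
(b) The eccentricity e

Convert to SI: rₚ = 84.67 Mm = 8.467e+07 m; rₐ = 439.7 Mm = 4.397e+08 m.
(a) a = (rₚ + rₐ) / 2 = (8.467e+07 + 4.397e+08) / 2 ≈ 2.622e+08 m = 262.2 Mm.
(b) e = (rₐ − rₚ) / (rₐ + rₚ) = (4.397e+08 − 8.467e+07) / (4.397e+08 + 8.467e+07) ≈ 0.6771.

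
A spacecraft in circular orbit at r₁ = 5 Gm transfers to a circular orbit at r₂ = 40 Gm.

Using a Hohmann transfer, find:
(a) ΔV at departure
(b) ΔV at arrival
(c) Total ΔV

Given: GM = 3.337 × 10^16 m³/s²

Convert to SI: r₁ = 5 Gm = 5e+09 m; r₂ = 40 Gm = 4e+10 m.
Transfer semi-major axis: a_t = (r₁ + r₂)/2 = (5e+09 + 4e+10)/2 = 2.25e+10 m.
Circular speeds: v₁ = √(GM/r₁) = 2583.41 m/s, v₂ = √(GM/r₂) = 913.373 m/s.
Transfer speeds (vis-viva v² = GM(2/r − 1/a_t)): v₁ᵗ = 3444.54 m/s, v₂ᵗ = 430.568 m/s.
(a) ΔV₁ = |v₁ᵗ − v₁| ≈ 861.1 m/s = 861.1 m/s.
(b) ΔV₂ = |v₂ − v₂ᵗ| ≈ 482.8 m/s = 482.8 m/s.
(c) ΔV_total = ΔV₁ + ΔV₂ ≈ 1344 m/s = 1.344 km/s.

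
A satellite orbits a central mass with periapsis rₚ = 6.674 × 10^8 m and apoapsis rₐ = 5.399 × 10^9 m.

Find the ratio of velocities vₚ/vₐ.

Conservation of angular momentum gives rₚvₚ = rₐvₐ, so vₚ/vₐ = rₐ/rₚ.
vₚ/vₐ = 5.399e+09 / 6.674e+08 ≈ 8.09.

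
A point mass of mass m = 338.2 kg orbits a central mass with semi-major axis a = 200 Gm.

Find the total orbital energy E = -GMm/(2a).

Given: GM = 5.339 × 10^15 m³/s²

Convert to SI: a = 200 Gm = 2e+11 m.
E = −GMm / (2a).
E = −5.339e+15 · 338.2 / (2 · 2e+11) J ≈ -4.514e+06 J = -4.514 MJ.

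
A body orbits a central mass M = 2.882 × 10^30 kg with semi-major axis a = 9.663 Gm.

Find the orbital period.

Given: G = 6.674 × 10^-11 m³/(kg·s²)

Convert to SI: a = 9.663 Gm = 9.663e+09 m.
GM = G · M = 6.674e-11 · 2.882e+30 = 1.92345e+20 m³/s².
Kepler's third law: T = 2π √(a³ / GM).
Substituting a = 9.663e+09 m and GM = 1.92345e+20 m³/s²:
T = 2π √((9.663e+09)³ / 1.92345e+20) s
T ≈ 4.303e+05 s = 4.981 days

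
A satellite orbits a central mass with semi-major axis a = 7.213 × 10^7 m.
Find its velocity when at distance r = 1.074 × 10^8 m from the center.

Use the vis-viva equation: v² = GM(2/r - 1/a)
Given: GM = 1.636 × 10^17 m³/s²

Vis-viva: v = √(GM · (2/r − 1/a)).
2/r − 1/a = 2/1.074e+08 − 1/7.213e+07 = 4.75812e-09 m⁻¹.
v = √(1.636e+17 · 4.75812e-09) m/s ≈ 2.79e+04 m/s = 27.9 km/s.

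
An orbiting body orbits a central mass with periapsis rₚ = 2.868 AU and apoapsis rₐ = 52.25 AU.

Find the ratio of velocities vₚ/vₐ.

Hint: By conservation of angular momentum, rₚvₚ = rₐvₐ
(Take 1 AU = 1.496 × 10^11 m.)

Convert to SI: rₚ = 2.868 AU = 4.29053e+11 m; rₐ = 52.25 AU = 7.8166e+12 m.
Conservation of angular momentum gives rₚvₚ = rₐvₐ, so vₚ/vₐ = rₐ/rₚ.
vₚ/vₐ = 7.8166e+12 / 4.29053e+11 ≈ 18.22.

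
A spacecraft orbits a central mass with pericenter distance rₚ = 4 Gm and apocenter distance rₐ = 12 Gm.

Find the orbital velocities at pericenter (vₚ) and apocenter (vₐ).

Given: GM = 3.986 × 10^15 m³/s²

Convert to SI: rₚ = 4 Gm = 4e+09 m; rₐ = 12 Gm = 1.2e+10 m.
Use the vis-viva equation v² = GM(2/r − 1/a) with a = (rₚ + rₐ)/2 = (4e+09 + 1.2e+10)/2 = 8e+09 m.
vₚ = √(GM · (2/rₚ − 1/a)) = √(3.986e+15 · (2/4e+09 − 1/8e+09)) m/s ≈ 1223 m/s = 1.223 km/s.
vₐ = √(GM · (2/rₐ − 1/a)) = √(3.986e+15 · (2/1.2e+10 − 1/8e+09)) m/s ≈ 407.5 m/s = 407.5 m/s.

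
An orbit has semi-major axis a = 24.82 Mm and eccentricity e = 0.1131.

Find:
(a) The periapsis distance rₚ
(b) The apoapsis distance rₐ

Convert to SI: a = 24.82 Mm = 2.482e+07 m.
(a) rₚ = a(1 − e) = 2.482e+07 · (1 − 0.1131) = 2.482e+07 · 0.8869 ≈ 2.201e+07 m = 22.01 Mm.
(b) rₐ = a(1 + e) = 2.482e+07 · (1 + 0.1131) = 2.482e+07 · 1.1131 ≈ 2.763e+07 m = 27.63 Mm.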